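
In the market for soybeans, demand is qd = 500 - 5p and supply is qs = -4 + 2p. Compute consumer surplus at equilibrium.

Equilibrium: 500 - 5p = -4 + 2p gives p* = 72, q* = 140.
Demand choke price (qd = 0): p = 100.
CS = ½(100 − 72)(140) = 1960.

Consumer surplus = 1960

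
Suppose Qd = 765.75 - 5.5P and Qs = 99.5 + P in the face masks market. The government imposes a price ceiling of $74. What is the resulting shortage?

Shortage = 185.25

Equilibrium price would be P* = 102.5, so the ceiling at 74 binds.
At P = 74: Qd = 765.75 − 5.5(74) = 358.75, Qs = 99.5 + 1(74) = 173.5.
Shortage = 358.75 − 173.5 = 185.25.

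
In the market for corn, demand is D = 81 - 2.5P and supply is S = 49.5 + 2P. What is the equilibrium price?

Set D = S: 81 - 2.5P = 49.5 + 2P.
31.5 = 4.5P, so P* = 7.
Q* = 81 − 2.5(7) = 63.5.

P* = 7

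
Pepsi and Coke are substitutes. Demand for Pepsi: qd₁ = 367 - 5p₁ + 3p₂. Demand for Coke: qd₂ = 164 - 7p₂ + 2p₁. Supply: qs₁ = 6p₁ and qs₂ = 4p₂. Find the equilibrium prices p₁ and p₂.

p₁ = 4529/115, p₂ = 2538/115

Market 1: 367 - 5p₁ + 3p₂ = 6p₁ → 11p₁ - 3p₂ = 367.
Market 2: 11p₂ - 2p₁ = 164.
Eliminating p₂: 11×(1) + 3×(2) gives 115p₁ = 4529, so p₁ = 4529/115.
Back-substitute into (2): p₂ = (164 + 2×4529/115) / 11 = 2538/115.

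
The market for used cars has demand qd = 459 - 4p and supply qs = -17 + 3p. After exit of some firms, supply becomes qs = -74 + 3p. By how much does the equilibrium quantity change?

Original equilibrium: p* = 68, q* = 187.
New equilibrium: 459 - 4p = -74 + 3p, so 533 = 7p and p' = 533/7; q' = 459 − 4(533/7) = 1081/7.
Change in quantity: 1081/7 − 187 = -228/7.

Δq = -228/7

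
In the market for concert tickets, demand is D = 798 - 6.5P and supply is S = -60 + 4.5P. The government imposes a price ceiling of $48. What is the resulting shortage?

Shortage = 330

Equilibrium price would be P* = 78, so the ceiling at 48 binds.
At P = 48: D = 798 − 6.5(48) = 486, S = -60 + 4.5(48) = 156.
Shortage = 486 − 156 = 330.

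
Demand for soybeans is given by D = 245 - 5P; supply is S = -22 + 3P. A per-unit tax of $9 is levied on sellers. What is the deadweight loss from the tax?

Pre-tax equilibrium: P* = 33.375, Q* = 78.125.
Tax on sellers shifts supply to S = -22 + 3(P − 9) = -49 + 3P.
245 - 5P = -49 + 3P gives buyer price Pb = 36.75; sellers receive Ps = 36.75 − 9 = 27.75.
New quantity: Q = 245 − 5(36.75) = 61.25.
DWL = ½ × 9 × (78.125 − 61.25) = 75.9375.

Deadweight loss = 75.9375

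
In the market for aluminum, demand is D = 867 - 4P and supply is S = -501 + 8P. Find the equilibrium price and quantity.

Set D = S: 867 - 4P = -501 + 8P.
1368 = 12P, so P* = 114.
Q* = 867 − 4(114) = 411.

P* = 114, Q* = 411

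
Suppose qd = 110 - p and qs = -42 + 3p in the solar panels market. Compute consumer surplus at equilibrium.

Consumer surplus = 2592

Equilibrium: 110 - p = -42 + 3p gives p* = 38, q* = 72.
Demand choke price (qd = 0): p = 110.
CS = ½(110 − 38)(72) = 2592.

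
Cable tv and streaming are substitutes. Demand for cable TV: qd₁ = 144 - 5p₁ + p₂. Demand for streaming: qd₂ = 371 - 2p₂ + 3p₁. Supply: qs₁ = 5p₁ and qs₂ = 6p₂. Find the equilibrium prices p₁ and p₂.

Market 1: 144 - 5p₁ + p₂ = 5p₁ → 10p₁ - p₂ = 144.
Market 2: 8p₂ - 3p₁ = 371.
Eliminating p₂: 8×(1) + 1×(2) gives 77p₁ = 1523, so p₁ = 1523/77.
Back-substitute into (2): p₂ = (371 + 3×1523/77) / 8 = 4142/77.

p₁ = 1523/77, p₂ = 4142/77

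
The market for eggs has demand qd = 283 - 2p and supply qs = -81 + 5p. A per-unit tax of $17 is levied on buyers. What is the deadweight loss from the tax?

Deadweight loss = 1445/7

Pre-tax equilibrium: p* = 52, q* = 179.
Tax on buyers shifts demand to qd = 283 − 2(p + 17) = 249 - 2p.
249 - 2p = -81 + 5p gives seller price ps = 330/7; buyers pay pb = 330/7 + 17 = 449/7.
New quantity: q = 283 − 2(449/7) = 1083/7.
DWL = ½ × 17 × (179 − 1083/7) = 1445/7.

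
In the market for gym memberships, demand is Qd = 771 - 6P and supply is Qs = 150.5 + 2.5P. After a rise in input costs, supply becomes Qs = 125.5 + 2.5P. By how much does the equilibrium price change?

ΔP = 50/17

Original equilibrium: P* = 73, Q* = 333.
New equilibrium: 771 - 6P = 125.5 + 2.5P, so 645.5 = 8.5P and P' = 1291/17; Q' = 771 − 6(1291/17) = 5361/17.
Change in price: 1291/17 − 73 = 50/17.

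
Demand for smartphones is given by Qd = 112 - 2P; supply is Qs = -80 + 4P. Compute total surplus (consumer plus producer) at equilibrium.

Equilibrium: 112 - 2P = -80 + 4P gives P* = 32, Q* = 48.
Demand choke price: P = 56; supply starts at P = 20.
CS = ½(56 − 32)(48) = 576; PS = ½(32 − 20)(48) = 288.

Total surplus = 864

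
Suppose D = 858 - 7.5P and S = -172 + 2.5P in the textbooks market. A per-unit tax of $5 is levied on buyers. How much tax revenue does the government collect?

Pre-tax equilibrium: P* = 103, Q* = 85.5.
Tax on buyers shifts demand to D = 858 − 7.5(P + 5) = 820.5 - 7.5P.
820.5 - 7.5P = -172 + 2.5P gives seller price Ps = 99.25; buyers pay Pb = 99.25 + 5 = 104.25.
New quantity: Q = 858 − 7.5(104.25) = 76.125.
Revenue = 5 × 76.125 = 380.625.

Tax revenue = 380.625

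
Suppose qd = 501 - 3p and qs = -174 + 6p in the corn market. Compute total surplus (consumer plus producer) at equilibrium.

Total surplus = 19044

Equilibrium: 501 - 3p = -174 + 6p gives p* = 75, q* = 276.
Demand choke price: p = 167; supply starts at p = 29.
CS = ½(167 − 75)(276) = 12696; PS = ½(75 − 29)(276) = 6348.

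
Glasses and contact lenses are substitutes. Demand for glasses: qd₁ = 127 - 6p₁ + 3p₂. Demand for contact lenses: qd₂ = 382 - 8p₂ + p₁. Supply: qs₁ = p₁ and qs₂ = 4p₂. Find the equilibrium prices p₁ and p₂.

Market 1: 127 - 6p₁ + 3p₂ = p₁ → 7p₁ - 3p₂ = 127.
Market 2: 12p₂ - p₁ = 382.
Eliminating p₂: 12×(1) + 3×(2) gives 81p₁ = 2670, so p₁ = 890/27.
Back-substitute into (2): p₂ = (382 + 1×890/27) / 12 = 2801/81.

p₁ = 890/27, p₂ = 2801/81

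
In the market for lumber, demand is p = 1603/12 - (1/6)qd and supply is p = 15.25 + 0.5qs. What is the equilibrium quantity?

q* = 177.5

Set the two price expressions equal: 1603/12 - (1/6)q = 15.25 + 0.5q.
355/3 = (2/3)q, so q* = 177.5.
p* = 1603/12 − (1/6)(177.5) = 104.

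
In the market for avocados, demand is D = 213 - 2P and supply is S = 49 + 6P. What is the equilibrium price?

Set D = S: 213 - 2P = 49 + 6P.
164 = 8P, so P* = 20.5.
Q* = 213 − 2(20.5) = 172.

P* = 20.5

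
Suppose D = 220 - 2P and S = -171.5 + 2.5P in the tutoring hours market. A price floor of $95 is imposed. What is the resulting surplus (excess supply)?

Equilibrium price would be P* = 87, so the floor at 95 binds.
At P = 95: D = 30, S = 66.
Surplus = 66 − 30 = 36.

Surplus = 36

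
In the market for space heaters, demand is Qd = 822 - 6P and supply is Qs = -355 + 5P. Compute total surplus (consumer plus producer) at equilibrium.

Equilibrium: 822 - 6P = -355 + 5P gives P* = 107, Q* = 180.
Demand choke price: P = 137; supply starts at P = 71.
CS = ½(137 − 107)(180) = 2700; PS = ½(107 − 71)(180) = 3240.

Total surplus = 5940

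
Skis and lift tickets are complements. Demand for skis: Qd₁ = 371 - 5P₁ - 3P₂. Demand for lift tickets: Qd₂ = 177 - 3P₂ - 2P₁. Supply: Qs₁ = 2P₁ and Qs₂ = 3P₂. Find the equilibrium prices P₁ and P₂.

Market 1: 371 - 5P₁ - 3P₂ = 2P₁ → 7P₁ + 3P₂ = 371.
Market 2: 6P₂ + 2P₁ = 177.
Eliminating P₂: 6×(1) − 3×(2) gives 36P₁ = 1695, so P₁ = 565/12.
Back-substitute into (2): P₂ = (177 − 2×565/12) / 6 = 497/36.

P₁ = 565/12, P₂ = 497/36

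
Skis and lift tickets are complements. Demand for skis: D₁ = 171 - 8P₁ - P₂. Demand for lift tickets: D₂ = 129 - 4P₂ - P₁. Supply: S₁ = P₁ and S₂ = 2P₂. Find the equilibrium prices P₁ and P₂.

P₁ = 897/53, P₂ = 990/53

Market 1: 171 - 8P₁ - P₂ = P₁ → 9P₁ + P₂ = 171.
Market 2: 6P₂ + P₁ = 129.
Eliminating P₂: 6×(1) − 1×(2) gives 53P₁ = 897, so P₁ = 897/53.
Back-substitute into (2): P₂ = (129 − 1×897/53) / 6 = 990/53.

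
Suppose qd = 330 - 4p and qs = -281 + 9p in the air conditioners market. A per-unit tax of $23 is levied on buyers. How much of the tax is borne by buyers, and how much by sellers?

Buyers bear 207/13, sellers bear 92/13

Pre-tax equilibrium: p* = 47, q* = 142.
Tax on buyers shifts demand to qd = 330 − 4(p + 23) = 238 - 4p.
238 - 4p = -281 + 9p gives seller price ps = 519/13; buyers pay pb = 519/13 + 23 = 818/13.
New quantity: q = 330 − 4(818/13) = 1018/13.
Buyer burden = 818/13 − 47 = 207/13; seller burden = 47 − 519/13 = 92/13.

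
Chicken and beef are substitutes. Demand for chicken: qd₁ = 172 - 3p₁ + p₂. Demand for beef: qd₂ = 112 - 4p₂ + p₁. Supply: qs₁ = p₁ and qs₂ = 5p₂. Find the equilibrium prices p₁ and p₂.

p₁ = 332/7, p₂ = 124/7

Market 1: 172 - 3p₁ + p₂ = p₁ → 4p₁ - p₂ = 172.
Market 2: 9p₂ - p₁ = 112.
Eliminating p₂: 9×(1) + 1×(2) gives 35p₁ = 1660, so p₁ = 332/7.
Back-substitute into (2): p₂ = (112 + 1×332/7) / 9 = 124/7.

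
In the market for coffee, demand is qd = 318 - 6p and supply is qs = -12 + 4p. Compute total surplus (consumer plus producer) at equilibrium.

Total surplus = 3000

Equilibrium: 318 - 6p = -12 + 4p gives p* = 33, q* = 120.
Demand choke price: p = 53; supply starts at p = 3.
CS = ½(53 − 33)(120) = 1200; PS = ½(33 − 3)(120) = 1800.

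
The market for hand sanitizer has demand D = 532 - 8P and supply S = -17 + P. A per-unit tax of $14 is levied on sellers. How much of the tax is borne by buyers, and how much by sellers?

Pre-tax equilibrium: P* = 61, Q* = 44.
Tax on sellers shifts supply to S = -17 + 1(P − 14) = -31 + P.
532 - 8P = -31 + P gives buyer price Pb = 563/9; sellers receive Ps = 563/9 − 14 = 437/9.
New quantity: Q = 532 − 8(563/9) = 284/9.
Buyer burden = 563/9 − 61 = 14/9; seller burden = 61 − 437/9 = 112/9.

Buyers bear 14/9, sellers bear 112/9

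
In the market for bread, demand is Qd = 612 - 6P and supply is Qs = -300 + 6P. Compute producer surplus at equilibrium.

Producer surplus = 2028

Equilibrium: 612 - 6P = -300 + 6P gives P* = 76, Q* = 156.
Supply starts at P = 50 (where Qs = 0).
PS = ½(76 − 50)(156) = 2028.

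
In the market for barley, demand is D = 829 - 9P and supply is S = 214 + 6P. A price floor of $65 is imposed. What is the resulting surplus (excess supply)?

Equilibrium price would be P* = 41, so the floor at 65 binds.
At P = 65: D = 244, S = 604.
Surplus = 604 − 244 = 360.

Surplus = 360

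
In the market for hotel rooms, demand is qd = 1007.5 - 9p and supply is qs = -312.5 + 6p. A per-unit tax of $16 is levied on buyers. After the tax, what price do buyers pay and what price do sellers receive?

Buyers pay $94.4, sellers receive $78.4

Pre-tax equilibrium: p* = 88, q* = 215.5.
Tax on buyers shifts demand to qd = 1007.5 − 9(p + 16) = 863.5 - 9p.
863.5 - 9p = -312.5 + 6p gives seller price ps = 78.4; buyers pay pb = 78.4 + 16 = 94.4.
New quantity: q = 1007.5 − 9(94.4) = 157.9.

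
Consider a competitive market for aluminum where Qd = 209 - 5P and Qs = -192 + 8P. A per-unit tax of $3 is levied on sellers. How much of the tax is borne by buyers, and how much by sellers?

Pre-tax equilibrium: P* = 401/13, Q* = 712/13.
Tax on sellers shifts supply to Qs = -192 + 8(P − 3) = -216 + 8P.
209 - 5P = -216 + 8P gives buyer price Pb = 425/13; sellers receive Ps = 425/13 − 3 = 386/13.
New quantity: Q = 209 − 5(425/13) = 592/13.
Buyer burden = 425/13 − 401/13 = 24/13; seller burden = 401/13 − 386/13 = 15/13.

Buyers bear 24/13, sellers bear 15/13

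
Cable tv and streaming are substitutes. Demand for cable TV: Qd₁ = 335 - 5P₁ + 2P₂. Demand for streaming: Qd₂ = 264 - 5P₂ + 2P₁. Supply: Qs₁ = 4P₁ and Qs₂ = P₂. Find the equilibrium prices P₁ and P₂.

Market 1: 335 - 5P₁ + 2P₂ = 4P₁ → 9P₁ - 2P₂ = 335.
Market 2: 6P₂ - 2P₁ = 264.
Eliminating P₂: 6×(1) + 2×(2) gives 50P₁ = 2538, so P₁ = 50.76.
Back-substitute into (2): P₂ = (264 + 2×50.76) / 6 = 60.92.

P₁ = 50.76, P₂ = 60.92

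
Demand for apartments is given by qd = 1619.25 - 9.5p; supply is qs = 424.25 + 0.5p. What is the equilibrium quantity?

q* = 484

Set qd = qs: 1619.25 - 9.5p = 424.25 + 0.5p.
1195 = 10p, so p* = 119.5.
q* = 1619.25 − 9.5(119.5) = 484.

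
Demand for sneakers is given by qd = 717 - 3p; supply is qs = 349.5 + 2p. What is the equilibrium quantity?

q* = 496.5

Set qd = qs: 717 - 3p = 349.5 + 2p.
367.5 = 5p, so p* = 73.5.
q* = 717 − 3(73.5) = 496.5.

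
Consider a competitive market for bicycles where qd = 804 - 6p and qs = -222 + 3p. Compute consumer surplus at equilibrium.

Equilibrium: 804 - 6p = -222 + 3p gives p* = 114, q* = 120.
Demand choke price (qd = 0): p = 134.
CS = ½(134 − 114)(120) = 1200.

Consumer surplus = 1200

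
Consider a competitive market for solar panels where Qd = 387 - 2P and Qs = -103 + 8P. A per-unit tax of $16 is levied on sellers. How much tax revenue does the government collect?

Tax revenue = 4214.4

Pre-tax equilibrium: P* = 49, Q* = 289.
Tax on sellers shifts supply to Qs = -103 + 8(P − 16) = -231 + 8P.
387 - 2P = -231 + 8P gives buyer price Pb = 61.8; sellers receive Ps = 61.8 − 16 = 45.8.
New quantity: Q = 387 − 2(61.8) = 263.4.
Revenue = 16 × 263.4 = 4214.4.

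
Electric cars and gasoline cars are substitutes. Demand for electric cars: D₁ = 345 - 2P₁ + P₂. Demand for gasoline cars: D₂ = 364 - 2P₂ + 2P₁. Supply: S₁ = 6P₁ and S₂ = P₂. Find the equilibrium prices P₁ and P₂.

P₁ = 1399/22, P₂ = 1801/11

Market 1: 345 - 2P₁ + P₂ = 6P₁ → 8P₁ - P₂ = 345.
Market 2: 3P₂ - 2P₁ = 364.
Eliminating P₂: 3×(1) + 1×(2) gives 22P₁ = 1399, so P₁ = 1399/22.
Back-substitute into (2): P₂ = (364 + 2×1399/22) / 3 = 1801/11.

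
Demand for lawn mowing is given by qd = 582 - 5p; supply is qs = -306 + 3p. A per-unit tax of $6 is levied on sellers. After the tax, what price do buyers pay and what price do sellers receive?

Buyers pay $113.25, sellers receive $107.25

Pre-tax equilibrium: p* = 111, q* = 27.
Tax on sellers shifts supply to qs = -306 + 3(p − 6) = -324 + 3p.
582 - 5p = -324 + 3p gives buyer price pb = 113.25; sellers receive ps = 113.25 − 6 = 107.25.
New quantity: q = 582 − 5(113.25) = 15.75.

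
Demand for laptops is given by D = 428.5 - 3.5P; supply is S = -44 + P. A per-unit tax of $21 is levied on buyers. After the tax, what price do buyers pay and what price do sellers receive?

Pre-tax equilibrium: P* = 105, Q* = 61.
Tax on buyers shifts demand to D = 428.5 − 3.5(P + 21) = 355 - 3.5P.
355 - 3.5P = -44 + P gives seller price Ps = 266/3; buyers pay Pb = 266/3 + 21 = 329/3.
New quantity: Q = 428.5 − 3.5(329/3) = 134/3.

Buyers pay 329/3, sellers receive 266/3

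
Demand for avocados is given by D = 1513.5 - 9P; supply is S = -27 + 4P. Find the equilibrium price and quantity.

P* = 118.5, Q* = 447

Set D = S: 1513.5 - 9P = -27 + 4P.
1540.5 = 13P, so P* = 118.5.
Q* = 1513.5 − 9(118.5) = 447.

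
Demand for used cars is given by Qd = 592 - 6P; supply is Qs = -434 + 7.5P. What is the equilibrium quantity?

Q* = 136

Set Qd = Qs: 592 - 6P = -434 + 7.5P.
1026 = 13.5P, so P* = 76.
Q* = 592 − 6(76) = 136.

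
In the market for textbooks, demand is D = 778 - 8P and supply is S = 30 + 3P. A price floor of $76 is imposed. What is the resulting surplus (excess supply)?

Equilibrium price would be P* = 68, so the floor at 76 binds.
At P = 76: D = 170, S = 258.
Surplus = 258 − 170 = 88.

Surplus = 88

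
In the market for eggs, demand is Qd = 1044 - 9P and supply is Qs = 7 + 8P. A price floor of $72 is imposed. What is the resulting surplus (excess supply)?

Equilibrium price would be P* = 61, so the floor at 72 binds.
At P = 72: Qd = 396, Qs = 583.
Surplus = 583 − 396 = 187.

Surplus = 187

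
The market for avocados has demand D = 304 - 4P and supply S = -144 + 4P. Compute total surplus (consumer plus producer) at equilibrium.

Equilibrium: 304 - 4P = -144 + 4P gives P* = 56, Q* = 80.
Demand choke price: P = 76; supply starts at P = 36.
CS = ½(76 − 56)(80) = 800; PS = ½(56 − 36)(80) = 800.

Total surplus = 1600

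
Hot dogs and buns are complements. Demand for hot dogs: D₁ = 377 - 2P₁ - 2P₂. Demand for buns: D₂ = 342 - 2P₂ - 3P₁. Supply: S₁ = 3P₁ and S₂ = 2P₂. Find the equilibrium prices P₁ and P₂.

P₁ = 412/7, P₂ = 579/14

Market 1: 377 - 2P₁ - 2P₂ = 3P₁ → 5P₁ + 2P₂ = 377.
Market 2: 4P₂ + 3P₁ = 342.
Eliminating P₂: 4×(1) − 2×(2) gives 14P₁ = 824, so P₁ = 412/7.
Back-substitute into (2): P₂ = (342 − 3×412/7) / 4 = 579/14.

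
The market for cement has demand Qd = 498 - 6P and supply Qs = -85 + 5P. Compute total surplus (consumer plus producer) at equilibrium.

Equilibrium: 498 - 6P = -85 + 5P gives P* = 53, Q* = 180.
Demand choke price: P = 83; supply starts at P = 17.
CS = ½(83 − 53)(180) = 2700; PS = ½(53 − 17)(180) = 3240.

Total surplus = 5940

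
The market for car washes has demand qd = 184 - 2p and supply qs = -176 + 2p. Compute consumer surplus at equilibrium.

Consumer surplus = 4

Equilibrium: 184 - 2p = -176 + 2p gives p* = 90, q* = 4.
Demand choke price (qd = 0): p = 92.
CS = ½(92 − 90)(4) = 4.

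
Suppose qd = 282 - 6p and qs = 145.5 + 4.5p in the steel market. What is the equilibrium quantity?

q* = 204

Set qd = qs: 282 - 6p = 145.5 + 4.5p.
136.5 = 10.5p, so p* = 13.
q* = 282 − 6(13) = 204.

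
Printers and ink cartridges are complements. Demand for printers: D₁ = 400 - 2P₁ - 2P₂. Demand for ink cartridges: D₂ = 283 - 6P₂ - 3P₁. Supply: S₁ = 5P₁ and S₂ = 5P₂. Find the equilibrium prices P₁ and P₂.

Market 1: 400 - 2P₁ - 2P₂ = 5P₁ → 7P₁ + 2P₂ = 400.
Market 2: 11P₂ + 3P₁ = 283.
Eliminating P₂: 11×(1) − 2×(2) gives 71P₁ = 3834, so P₁ = 54.
Back-substitute into (2): P₂ = (283 − 3×54) / 11 = 11.

P₁ = 54, P₂ = 11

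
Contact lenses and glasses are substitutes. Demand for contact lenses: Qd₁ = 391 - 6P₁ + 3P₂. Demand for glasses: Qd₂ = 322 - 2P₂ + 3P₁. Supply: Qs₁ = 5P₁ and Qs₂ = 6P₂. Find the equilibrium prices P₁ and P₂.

Market 1: 391 - 6P₁ + 3P₂ = 5P₁ → 11P₁ - 3P₂ = 391.
Market 2: 8P₂ - 3P₁ = 322.
Eliminating P₂: 8×(1) + 3×(2) gives 79P₁ = 4094, so P₁ = 4094/79.
Back-substitute into (2): P₂ = (322 + 3×4094/79) / 8 = 4715/79.

P₁ = 4094/79, P₂ = 4715/79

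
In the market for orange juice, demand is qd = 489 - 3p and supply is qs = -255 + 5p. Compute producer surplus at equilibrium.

Equilibrium: 489 - 3p = -255 + 5p gives p* = 93, q* = 210.
Supply starts at p = 51 (where qs = 0).
PS = ½(93 − 51)(210) = 4410.

Producer surplus = 4410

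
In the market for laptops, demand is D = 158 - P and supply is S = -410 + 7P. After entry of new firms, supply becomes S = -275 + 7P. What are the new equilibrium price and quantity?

P' = 54.125, Q' = 103.875

Original equilibrium: P* = 71, Q* = 87.
New equilibrium: 158 - P = -275 + 7P, so 433 = 8P and P' = 54.125; Q' = 158 − 1(54.125) = 103.875.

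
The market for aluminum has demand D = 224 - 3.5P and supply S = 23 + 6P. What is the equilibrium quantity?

Q* = 2849/19

Set D = S: 224 - 3.5P = 23 + 6P.
201 = 9.5P, so P* = 402/19.
Q* = 224 − 3.5(402/19) = 2849/19.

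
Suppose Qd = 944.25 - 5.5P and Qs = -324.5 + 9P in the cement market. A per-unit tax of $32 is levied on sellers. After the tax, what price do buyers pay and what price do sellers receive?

Pre-tax equilibrium: P* = 87.5, Q* = 463.
Tax on sellers shifts supply to Qs = -324.5 + 9(P − 32) = -612.5 + 9P.
944.25 - 5.5P = -612.5 + 9P gives buyer price Pb = 6227/58; sellers receive Ps = 6227/58 − 32 = 4371/58.
New quantity: Q = 944.25 − 5.5(6227/58) = 10259/29.

Buyers pay 6227/58, sellers receive 4371/58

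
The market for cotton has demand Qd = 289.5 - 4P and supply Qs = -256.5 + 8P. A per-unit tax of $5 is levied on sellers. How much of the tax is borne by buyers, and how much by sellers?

Buyers bear 10/3, sellers bear 5/3

Pre-tax equilibrium: P* = 45.5, Q* = 107.5.
Tax on sellers shifts supply to Qs = -256.5 + 8(P − 5) = -296.5 + 8P.
289.5 - 4P = -296.5 + 8P gives buyer price Pb = 293/6; sellers receive Ps = 293/6 − 5 = 263/6.
New quantity: Q = 289.5 − 4(293/6) = 565/6.
Buyer burden = 293/6 − 45.5 = 10/3; seller burden = 45.5 − 263/6 = 5/3.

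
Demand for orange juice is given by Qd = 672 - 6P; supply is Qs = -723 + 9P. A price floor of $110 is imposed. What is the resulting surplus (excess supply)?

Surplus = 255

Equilibrium price would be P* = 93, so the floor at 110 binds.
At P = 110: Qd = 12, Qs = 267.
Surplus = 267 − 12 = 255.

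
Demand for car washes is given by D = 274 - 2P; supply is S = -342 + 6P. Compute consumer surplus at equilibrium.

Consumer surplus = 3600

Equilibrium: 274 - 2P = -342 + 6P gives P* = 77, Q* = 120.
Demand choke price (D = 0): P = 137.
CS = ½(137 − 77)(120) = 3600.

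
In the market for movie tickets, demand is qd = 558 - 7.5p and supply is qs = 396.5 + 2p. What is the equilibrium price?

p* = 17

Set qd = qs: 558 - 7.5p = 396.5 + 2p.
161.5 = 9.5p, so p* = 17.
q* = 558 − 7.5(17) = 430.5.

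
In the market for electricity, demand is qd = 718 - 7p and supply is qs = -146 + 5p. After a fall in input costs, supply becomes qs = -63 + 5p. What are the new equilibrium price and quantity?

Original equilibrium: p* = 72, q* = 214.
New equilibrium: 718 - 7p = -63 + 5p, so 781 = 12p and p' = 781/12; q' = 718 − 7(781/12) = 3149/12.

p' = 781/12, q' = 3149/12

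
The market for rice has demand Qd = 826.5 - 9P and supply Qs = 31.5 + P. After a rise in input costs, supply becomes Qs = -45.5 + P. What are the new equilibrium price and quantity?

Original equilibrium: P* = 79.5, Q* = 111.
New equilibrium: 826.5 - 9P = -45.5 + P, so 872 = 10P and P' = 87.2; Q' = 826.5 − 9(87.2) = 41.7.

P' = 87.2, Q' = 41.7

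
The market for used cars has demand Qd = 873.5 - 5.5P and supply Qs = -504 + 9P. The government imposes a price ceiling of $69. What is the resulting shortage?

Shortage = 377

Equilibrium price would be P* = 95, so the ceiling at 69 binds.
At P = 69: Qd = 873.5 − 5.5(69) = 494, Qs = -504 + 9(69) = 117.
Shortage = 494 − 117 = 377.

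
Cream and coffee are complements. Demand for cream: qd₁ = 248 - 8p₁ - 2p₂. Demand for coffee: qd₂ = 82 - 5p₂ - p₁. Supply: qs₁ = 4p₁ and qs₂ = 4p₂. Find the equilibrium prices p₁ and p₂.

Market 1: 248 - 8p₁ - 2p₂ = 4p₁ → 12p₁ + 2p₂ = 248.
Market 2: 9p₂ + p₁ = 82.
Eliminating p₂: 9×(1) − 2×(2) gives 106p₁ = 2068, so p₁ = 1034/53.
Back-substitute into (2): p₂ = (82 − 1×1034/53) / 9 = 368/53.

p₁ = 1034/53, p₂ = 368/53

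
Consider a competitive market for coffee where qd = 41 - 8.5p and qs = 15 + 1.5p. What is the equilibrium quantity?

q* = 18.9

Set qd = qs: 41 - 8.5p = 15 + 1.5p.
26 = 10p, so p* = 2.6.
q* = 41 − 8.5(2.6) = 18.9.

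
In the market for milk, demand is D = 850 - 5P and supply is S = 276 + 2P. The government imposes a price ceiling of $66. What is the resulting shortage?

Equilibrium price would be P* = 82, so the ceiling at 66 binds.
At P = 66: D = 850 − 5(66) = 520, S = 276 + 2(66) = 408.
Shortage = 520 − 408 = 112.

Shortage = 112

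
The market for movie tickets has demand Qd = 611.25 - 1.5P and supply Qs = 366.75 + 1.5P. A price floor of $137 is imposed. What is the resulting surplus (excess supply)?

Equilibrium price would be P* = 81.5, so the floor at 137 binds.
At P = 137: Qd = 405.75, Qs = 572.25.
Surplus = 572.25 − 405.75 = 166.5.

Surplus = 166.5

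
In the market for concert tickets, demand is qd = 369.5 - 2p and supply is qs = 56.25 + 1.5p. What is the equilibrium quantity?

q* = 190.5

Set qd = qs: 369.5 - 2p = 56.25 + 1.5p.
313.25 = 3.5p, so p* = 89.5.
q* = 369.5 − 2(89.5) = 190.5.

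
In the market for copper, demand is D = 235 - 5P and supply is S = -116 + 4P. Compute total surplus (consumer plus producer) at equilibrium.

Equilibrium: 235 - 5P = -116 + 4P gives P* = 39, Q* = 40.
Demand choke price: P = 47; supply starts at P = 29.
CS = ½(47 − 39)(40) = 160; PS = ½(39 − 29)(40) = 200.

Total surplus = 360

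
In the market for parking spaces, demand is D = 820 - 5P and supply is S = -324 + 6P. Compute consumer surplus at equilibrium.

Consumer surplus = 9000

Equilibrium: 820 - 5P = -324 + 6P gives P* = 104, Q* = 300.
Demand choke price (D = 0): P = 164.
CS = ½(164 − 104)(300) = 9000.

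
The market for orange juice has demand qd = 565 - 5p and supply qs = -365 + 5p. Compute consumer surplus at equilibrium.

Consumer surplus = 1000

Equilibrium: 565 - 5p = -365 + 5p gives p* = 93, q* = 100.
Demand choke price (qd = 0): p = 113.
CS = ½(113 − 93)(100) = 1000.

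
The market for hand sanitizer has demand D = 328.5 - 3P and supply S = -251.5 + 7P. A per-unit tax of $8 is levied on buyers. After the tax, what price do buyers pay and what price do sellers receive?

Pre-tax equilibrium: P* = 58, Q* = 154.5.
Tax on buyers shifts demand to D = 328.5 − 3(P + 8) = 304.5 - 3P.
304.5 - 3P = -251.5 + 7P gives seller price Ps = 55.6; buyers pay Pb = 55.6 + 8 = 63.6.
New quantity: Q = 328.5 − 3(63.6) = 137.7.

Buyers pay $63.6, sellers receive $55.6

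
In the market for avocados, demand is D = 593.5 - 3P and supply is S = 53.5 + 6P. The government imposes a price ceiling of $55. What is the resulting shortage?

Equilibrium price would be P* = 60, so the ceiling at 55 binds.
At P = 55: D = 593.5 − 3(55) = 428.5, S = 53.5 + 6(55) = 383.5.
Shortage = 428.5 − 383.5 = 45.

Shortage = 45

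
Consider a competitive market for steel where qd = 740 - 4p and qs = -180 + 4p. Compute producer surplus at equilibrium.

Equilibrium: 740 - 4p = -180 + 4p gives p* = 115, q* = 280.
Supply starts at p = 45 (where qs = 0).
PS = ½(115 − 45)(280) = 9800.

Producer surplus = 9800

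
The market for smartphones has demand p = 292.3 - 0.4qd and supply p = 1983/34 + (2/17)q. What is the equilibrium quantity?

Set the two price expressions equal: 292.3 - 0.4q = 1983/34 + (2/17)q.
19888/85 = (44/85)q, so q* = 452.
p* = 292.3 − (0.4)(452) = 111.5.

q* = 452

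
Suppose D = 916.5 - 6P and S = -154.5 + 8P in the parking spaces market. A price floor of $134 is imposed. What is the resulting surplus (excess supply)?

Surplus = 805

Equilibrium price would be P* = 76.5, so the floor at 134 binds.
At P = 134: D = 112.5, S = 917.5.
Surplus = 917.5 − 112.5 = 805.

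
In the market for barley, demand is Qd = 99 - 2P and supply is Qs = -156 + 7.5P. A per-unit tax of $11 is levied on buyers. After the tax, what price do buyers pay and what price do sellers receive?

Pre-tax equilibrium: P* = 510/19, Q* = 861/19.
Tax on buyers shifts demand to Qd = 99 − 2(P + 11) = 77 - 2P.
77 - 2P = -156 + 7.5P gives seller price Ps = 466/19; buyers pay Pb = 466/19 + 11 = 675/19.
New quantity: Q = 99 − 2(675/19) = 531/19.

Buyers pay 675/19, sellers receive 466/19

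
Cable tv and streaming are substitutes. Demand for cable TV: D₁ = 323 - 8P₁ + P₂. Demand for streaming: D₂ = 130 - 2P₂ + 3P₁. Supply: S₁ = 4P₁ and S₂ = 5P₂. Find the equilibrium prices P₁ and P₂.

Market 1: 323 - 8P₁ + P₂ = 4P₁ → 12P₁ - P₂ = 323.
Market 2: 7P₂ - 3P₁ = 130.
Eliminating P₂: 7×(1) + 1×(2) gives 81P₁ = 2391, so P₁ = 797/27.
Back-substitute into (2): P₂ = (130 + 3×797/27) / 7 = 281/9.

P₁ = 797/27, P₂ = 281/9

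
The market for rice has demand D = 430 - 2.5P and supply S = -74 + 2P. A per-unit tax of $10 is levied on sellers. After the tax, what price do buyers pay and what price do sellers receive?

Buyers pay 1048/9, sellers receive 958/9

Pre-tax equilibrium: P* = 112, Q* = 150.
Tax on sellers shifts supply to S = -74 + 2(P − 10) = -94 + 2P.
430 - 2.5P = -94 + 2P gives buyer price Pb = 1048/9; sellers receive Ps = 1048/9 − 10 = 958/9.
New quantity: Q = 430 − 2.5(1048/9) = 1250/9.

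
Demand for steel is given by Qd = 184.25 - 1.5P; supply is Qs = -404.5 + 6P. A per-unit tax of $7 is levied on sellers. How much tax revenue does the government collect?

Pre-tax equilibrium: P* = 78.5, Q* = 66.5.
Tax on sellers shifts supply to Qs = -404.5 + 6(P − 7) = -446.5 + 6P.
184.25 - 1.5P = -446.5 + 6P gives buyer price Pb = 84.1; sellers receive Ps = 84.1 − 7 = 77.1.
New quantity: Q = 184.25 − 1.5(84.1) = 58.1.
Revenue = 7 × 58.1 = 406.7.

Tax revenue = 406.7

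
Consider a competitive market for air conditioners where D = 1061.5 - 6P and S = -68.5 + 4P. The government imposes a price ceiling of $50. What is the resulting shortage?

Shortage = 630

Equilibrium price would be P* = 113, so the ceiling at 50 binds.
At P = 50: D = 1061.5 − 6(50) = 761.5, S = -68.5 + 4(50) = 131.5.
Shortage = 761.5 − 131.5 = 630.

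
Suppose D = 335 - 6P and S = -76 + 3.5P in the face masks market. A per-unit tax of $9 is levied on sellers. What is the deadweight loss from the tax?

Deadweight loss = 1701/19

Pre-tax equilibrium: P* = 822/19, Q* = 1433/19.
Tax on sellers shifts supply to S = -76 + 3.5(P − 9) = -107.5 + 3.5P.
335 - 6P = -107.5 + 3.5P gives buyer price Pb = 885/19; sellers receive Ps = 885/19 − 9 = 714/19.
New quantity: Q = 335 − 6(885/19) = 1055/19.
DWL = ½ × 9 × (1433/19 − 1055/19) = 1701/19.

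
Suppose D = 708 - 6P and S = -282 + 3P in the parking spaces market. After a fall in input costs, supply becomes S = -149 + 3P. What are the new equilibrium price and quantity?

P' = 857/9, Q' = 410/3

Original equilibrium: P* = 110, Q* = 48.
New equilibrium: 708 - 6P = -149 + 3P, so 857 = 9P and P' = 857/9; Q' = 708 − 6(857/9) = 410/3.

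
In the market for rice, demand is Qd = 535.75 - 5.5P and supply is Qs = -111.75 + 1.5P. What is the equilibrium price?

P* = 92.5

Set Qd = Qs: 535.75 - 5.5P = -111.75 + 1.5P.
647.5 = 7P, so P* = 92.5.
Q* = 535.75 − 5.5(92.5) = 27.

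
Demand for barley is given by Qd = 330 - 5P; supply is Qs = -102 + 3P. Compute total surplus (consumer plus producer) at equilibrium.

Total surplus = 960

Equilibrium: 330 - 5P = -102 + 3P gives P* = 54, Q* = 60.
Demand choke price: P = 66; supply starts at P = 34.
CS = ½(66 − 54)(60) = 360; PS = ½(54 − 34)(60) = 600.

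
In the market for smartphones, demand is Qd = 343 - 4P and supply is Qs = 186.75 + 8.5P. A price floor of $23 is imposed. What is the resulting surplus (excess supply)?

Equilibrium price would be P* = 12.5, so the floor at 23 binds.
At P = 23: Qd = 251, Qs = 382.25.
Surplus = 382.25 − 251 = 131.25.

Surplus = 131.25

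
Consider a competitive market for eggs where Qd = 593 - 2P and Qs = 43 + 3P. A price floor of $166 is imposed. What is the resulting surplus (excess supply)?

Surplus = 280

Equilibrium price would be P* = 110, so the floor at 166 binds.
At P = 166: Qd = 261, Qs = 541.
Surplus = 541 − 261 = 280.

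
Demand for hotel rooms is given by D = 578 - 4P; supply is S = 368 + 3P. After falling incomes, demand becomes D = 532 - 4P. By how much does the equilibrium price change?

Original equilibrium: P* = 30, Q* = 458.
New equilibrium: 532 - 4P = 368 + 3P, so 164 = 7P and P' = 164/7; Q' = 532 − 4(164/7) = 3068/7.
Change in price: 164/7 − 30 = -46/7.

ΔP = -46/7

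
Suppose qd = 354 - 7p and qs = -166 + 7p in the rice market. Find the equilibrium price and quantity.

Set qd = qs: 354 - 7p = -166 + 7p.
520 = 14p, so p* = 260/7.
q* = 354 − 7(260/7) = 94.

p* = 260/7, q* = 94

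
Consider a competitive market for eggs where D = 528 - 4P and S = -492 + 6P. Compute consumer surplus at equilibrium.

Consumer surplus = 1800

Equilibrium: 528 - 4P = -492 + 6P gives P* = 102, Q* = 120.
Demand choke price (D = 0): P = 132.
CS = ½(132 − 102)(120) = 1800.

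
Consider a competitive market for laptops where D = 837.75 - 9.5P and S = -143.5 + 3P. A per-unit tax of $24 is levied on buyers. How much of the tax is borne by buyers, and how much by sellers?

Buyers bear $5.76, sellers bear $18.24

Pre-tax equilibrium: P* = 78.5, Q* = 92.
Tax on buyers shifts demand to D = 837.75 − 9.5(P + 24) = 609.75 - 9.5P.
609.75 - 9.5P = -143.5 + 3P gives seller price Ps = 60.26; buyers pay Pb = 60.26 + 24 = 84.26.
New quantity: Q = 837.75 − 9.5(84.26) = 37.28.
Buyer burden = 84.26 − 78.5 = 5.76; seller burden = 78.5 − 60.26 = 18.24.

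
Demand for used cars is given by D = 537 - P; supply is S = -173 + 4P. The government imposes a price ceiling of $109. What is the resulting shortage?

Equilibrium price would be P* = 142, so the ceiling at 109 binds.
At P = 109: D = 537 − 1(109) = 428, S = -173 + 4(109) = 263.
Shortage = 428 − 263 = 165.

Shortage = 165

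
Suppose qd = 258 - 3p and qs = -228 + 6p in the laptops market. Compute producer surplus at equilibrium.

Producer surplus = 768

Equilibrium: 258 - 3p = -228 + 6p gives p* = 54, q* = 96.
Supply starts at p = 38 (where qs = 0).
PS = ½(54 − 38)(96) = 768.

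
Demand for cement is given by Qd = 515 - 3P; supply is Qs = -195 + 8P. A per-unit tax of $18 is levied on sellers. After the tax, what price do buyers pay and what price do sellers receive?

Buyers pay 854/11, sellers receive 656/11

Pre-tax equilibrium: P* = 710/11, Q* = 3535/11.
Tax on sellers shifts supply to Qs = -195 + 8(P − 18) = -339 + 8P.
515 - 3P = -339 + 8P gives buyer price Pb = 854/11; sellers receive Ps = 854/11 − 18 = 656/11.
New quantity: Q = 515 − 3(854/11) = 3103/11.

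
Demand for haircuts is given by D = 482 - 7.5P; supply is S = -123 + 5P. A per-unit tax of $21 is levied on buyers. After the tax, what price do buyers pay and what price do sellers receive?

Buyers pay $56.8, sellers receive $35.8

Pre-tax equilibrium: P* = 48.4, Q* = 119.
Tax on buyers shifts demand to D = 482 − 7.5(P + 21) = 324.5 - 7.5P.
324.5 - 7.5P = -123 + 5P gives seller price Ps = 35.8; buyers pay Pb = 35.8 + 21 = 56.8.
New quantity: Q = 482 − 7.5(56.8) = 56.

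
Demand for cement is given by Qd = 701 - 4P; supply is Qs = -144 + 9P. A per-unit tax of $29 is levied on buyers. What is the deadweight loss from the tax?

Deadweight loss = 15138/13

Pre-tax equilibrium: P* = 65, Q* = 441.
Tax on buyers shifts demand to Qd = 701 − 4(P + 29) = 585 - 4P.
585 - 4P = -144 + 9P gives seller price Ps = 729/13; buyers pay Pb = 729/13 + 29 = 1106/13.
New quantity: Q = 701 − 4(1106/13) = 4689/13.
DWL = ½ × 29 × (441 − 4689/13) = 15138/13.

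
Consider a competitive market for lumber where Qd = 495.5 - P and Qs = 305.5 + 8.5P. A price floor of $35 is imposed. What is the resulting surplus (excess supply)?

Equilibrium price would be P* = 20, so the floor at 35 binds.
At P = 35: Qd = 460.5, Qs = 603.
Surplus = 603 − 460.5 = 142.5.

Surplus = 142.5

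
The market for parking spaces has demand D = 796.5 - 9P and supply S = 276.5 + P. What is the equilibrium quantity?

Set D = S: 796.5 - 9P = 276.5 + P.
520 = 10P, so P* = 52.
Q* = 796.5 − 9(52) = 328.5.

Q* = 328.5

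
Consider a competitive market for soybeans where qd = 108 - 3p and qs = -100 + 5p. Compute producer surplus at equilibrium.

Producer surplus = 90

Equilibrium: 108 - 3p = -100 + 5p gives p* = 26, q* = 30.
Supply starts at p = 20 (where qs = 0).
PS = ½(26 − 20)(30) = 90.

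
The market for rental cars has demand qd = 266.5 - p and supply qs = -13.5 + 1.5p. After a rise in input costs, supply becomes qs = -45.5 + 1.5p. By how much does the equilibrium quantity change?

Δq = -12.8

Original equilibrium: p* = 112, q* = 154.5.
New equilibrium: 266.5 - p = -45.5 + 1.5p, so 312 = 2.5p and p' = 124.8; q' = 266.5 − 1(124.8) = 141.7.
Change in quantity: 141.7 − 154.5 = -12.8.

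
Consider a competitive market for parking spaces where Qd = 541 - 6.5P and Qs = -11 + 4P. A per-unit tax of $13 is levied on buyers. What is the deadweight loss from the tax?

Deadweight loss = 4394/21

Pre-tax equilibrium: P* = 368/7, Q* = 1395/7.
Tax on buyers shifts demand to Qd = 541 − 6.5(P + 13) = 456.5 - 6.5P.
456.5 - 6.5P = -11 + 4P gives seller price Ps = 935/21; buyers pay Pb = 935/21 + 13 = 1208/21.
New quantity: Q = 541 − 6.5(1208/21) = 3509/21.
DWL = ½ × 13 × (1395/7 − 3509/21) = 4394/21.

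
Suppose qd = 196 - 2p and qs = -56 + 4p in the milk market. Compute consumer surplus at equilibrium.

Equilibrium: 196 - 2p = -56 + 4p gives p* = 42, q* = 112.
Demand choke price (qd = 0): p = 98.
CS = ½(98 − 42)(112) = 3136.

Consumer surplus = 3136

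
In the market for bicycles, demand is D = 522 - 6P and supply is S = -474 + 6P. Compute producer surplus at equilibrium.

Producer surplus = 48

Equilibrium: 522 - 6P = -474 + 6P gives P* = 83, Q* = 24.
Supply starts at P = 79 (where S = 0).
PS = ½(83 − 79)(24) = 48.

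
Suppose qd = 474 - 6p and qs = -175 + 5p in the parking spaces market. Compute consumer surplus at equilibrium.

Equilibrium: 474 - 6p = -175 + 5p gives p* = 59, q* = 120.
Demand choke price (qd = 0): p = 79.
CS = ½(79 − 59)(120) = 1200.

Consumer surplus = 1200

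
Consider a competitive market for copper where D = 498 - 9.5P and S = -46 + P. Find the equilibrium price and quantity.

Set D = S: 498 - 9.5P = -46 + P.
544 = 10.5P, so P* = 1088/21.
Q* = 498 − 9.5(1088/21) = 122/21.

P* = 1088/21, Q* = 122/21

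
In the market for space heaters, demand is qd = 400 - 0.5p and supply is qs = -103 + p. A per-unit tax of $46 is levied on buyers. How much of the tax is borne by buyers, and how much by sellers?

Pre-tax equilibrium: p* = 1006/3, q* = 697/3.
Tax on buyers shifts demand to qd = 400 − 0.5(p + 46) = 377 - 0.5p.
377 - 0.5p = -103 + p gives seller price ps = 320; buyers pay pb = 320 + 46 = 366.
New quantity: q = 400 − 0.5(366) = 217.
Buyer burden = 366 − 1006/3 = 92/3; seller burden = 1006/3 − 320 = 46/3.

Buyers bear 92/3, sellers bear 46/3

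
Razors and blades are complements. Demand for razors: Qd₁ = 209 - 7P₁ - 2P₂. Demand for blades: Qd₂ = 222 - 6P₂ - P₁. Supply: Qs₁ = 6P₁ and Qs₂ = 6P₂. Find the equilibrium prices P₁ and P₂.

P₁ = 1032/77, P₂ = 2677/154

Market 1: 209 - 7P₁ - 2P₂ = 6P₁ → 13P₁ + 2P₂ = 209.
Market 2: 12P₂ + P₁ = 222.
Eliminating P₂: 12×(1) − 2×(2) gives 154P₁ = 2064, so P₁ = 1032/77.
Back-substitute into (2): P₂ = (222 − 1×1032/77) / 12 = 2677/154.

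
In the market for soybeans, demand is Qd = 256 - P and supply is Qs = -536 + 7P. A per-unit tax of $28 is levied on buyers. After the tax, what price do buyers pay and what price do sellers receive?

Pre-tax equilibrium: P* = 99, Q* = 157.
Tax on buyers shifts demand to Qd = 256 − 1(P + 28) = 228 - P.
228 - P = -536 + 7P gives seller price Ps = 95.5; buyers pay Pb = 95.5 + 28 = 123.5.
New quantity: Q = 256 − 1(123.5) = 132.5.

Buyers pay $123.5, sellers receive $95.5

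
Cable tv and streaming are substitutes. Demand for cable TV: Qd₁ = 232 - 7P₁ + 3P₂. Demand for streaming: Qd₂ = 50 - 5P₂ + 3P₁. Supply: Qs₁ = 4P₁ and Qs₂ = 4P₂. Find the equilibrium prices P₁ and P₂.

P₁ = 373/15, P₂ = 623/45

Market 1: 232 - 7P₁ + 3P₂ = 4P₁ → 11P₁ - 3P₂ = 232.
Market 2: 9P₂ - 3P₁ = 50.
Eliminating P₂: 9×(1) + 3×(2) gives 90P₁ = 2238, so P₁ = 373/15.
Back-substitute into (2): P₂ = (50 + 3×373/15) / 9 = 623/45.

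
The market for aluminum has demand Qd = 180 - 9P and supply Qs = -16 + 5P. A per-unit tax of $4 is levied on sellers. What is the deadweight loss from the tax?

Pre-tax equilibrium: P* = 14, Q* = 54.
Tax on sellers shifts supply to Qs = -16 + 5(P − 4) = -36 + 5P.
180 - 9P = -36 + 5P gives buyer price Pb = 108/7; sellers receive Ps = 108/7 − 4 = 80/7.
New quantity: Q = 180 − 9(108/7) = 288/7.
DWL = ½ × 4 × (54 − 288/7) = 180/7.

Deadweight loss = 180/7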